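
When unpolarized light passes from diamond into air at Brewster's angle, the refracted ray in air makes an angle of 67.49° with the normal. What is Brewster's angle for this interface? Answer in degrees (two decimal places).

Since the reflected and refracted rays are at right angles at the polarizing angle, θ_B + θ_t = 90°.
θ_B = 90° − 67.49° = 22.51°.

θ_B ≈ 22.51°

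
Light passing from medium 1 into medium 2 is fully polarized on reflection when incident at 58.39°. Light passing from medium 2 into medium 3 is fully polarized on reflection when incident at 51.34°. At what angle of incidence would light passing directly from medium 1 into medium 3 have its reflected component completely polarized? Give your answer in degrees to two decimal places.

tan θ_B(1→2) = n₂/n₁ = tan 58.39° = 1.6248.
tan θ_B(2→3) = n₃/n₂ = tan 51.34° = 1.2500.
Multiplying, n₃/n₁ = 1.6248 × 1.2500 = 2.0310, and θ_B(1→3) = arctan 2.0310 = 63.79°.

θ_B ≈ 63.79°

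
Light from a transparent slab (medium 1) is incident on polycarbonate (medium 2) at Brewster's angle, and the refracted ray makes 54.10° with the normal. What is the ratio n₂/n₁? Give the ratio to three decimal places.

θ_B + θ_t = 90°, so θ_B = 90° − 54.10° = 35.90°.
Then n₂/n₁ = tan θ_B = tan 35.90° = 0.724.

n₂/n₁ ≈ 0.724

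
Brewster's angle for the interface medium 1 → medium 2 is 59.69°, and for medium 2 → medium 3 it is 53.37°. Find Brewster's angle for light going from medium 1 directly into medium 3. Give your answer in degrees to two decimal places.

n₂/n₁ = tan 59.69° = 1.7106 and n₃/n₂ = tan 53.37° = 1.3450.
Multiplying, n₃/n₁ = 1.7106 × 1.3450 = 2.3008, and θ_B(1→3) = arctan 2.3008 = 66.51°.

θ_B ≈ 66.51°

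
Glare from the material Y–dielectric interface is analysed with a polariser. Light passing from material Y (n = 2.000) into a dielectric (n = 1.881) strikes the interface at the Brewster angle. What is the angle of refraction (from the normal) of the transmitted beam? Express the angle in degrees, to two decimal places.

tan θ_B = n₂/n₁ = 1.881/2.000 = 0.9405, so θ_B = 43.24°.
Since θ_B + θ_t = 90° at Brewster incidence, θ_t = 90° − 43.24° = 46.76°.

θ_t ≈ 46.76°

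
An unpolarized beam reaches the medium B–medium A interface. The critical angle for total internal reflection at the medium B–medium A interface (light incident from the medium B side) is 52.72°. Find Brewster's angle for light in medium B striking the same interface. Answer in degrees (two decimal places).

sin θ_c = n₂/n₁, so n₂/n₁ = sin 52.72° = 0.7957.
Brewster: tan θ_B = n₂/n₁ = 0.7957.
θ_B = arctan(0.7957) = 38.51°.

θ_B ≈ 38.51°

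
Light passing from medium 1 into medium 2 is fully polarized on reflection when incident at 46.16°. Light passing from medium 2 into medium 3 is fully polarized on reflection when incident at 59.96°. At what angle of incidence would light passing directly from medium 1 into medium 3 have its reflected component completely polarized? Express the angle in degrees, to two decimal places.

Each Brewster angle gives a ratio: n₂/n₁ = tan 46.16° = 1.0413, n₃/n₂ = tan 59.96° = 1.7293.
n₃/n₁ = 1.8007. Then tan θ_B(1→3) = n₃/n₁, so θ_B(1→3) = arctan(1.8007) = 60.96°.

θ_B ≈ 60.96°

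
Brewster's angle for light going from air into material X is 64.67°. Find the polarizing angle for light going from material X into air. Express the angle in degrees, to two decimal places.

θ_B' ≈ 25.33°

Reversing the direction swaps n₁ and n₂, so tan θ_B' = 1/tan θ_B and θ_B' = 90° − θ_B.
Hence θ_B' = 90° − 64.67° = 25.33°.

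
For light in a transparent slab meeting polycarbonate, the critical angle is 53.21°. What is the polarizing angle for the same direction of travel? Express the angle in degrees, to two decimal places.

θ_B ≈ 38.69°

sin θ_c = n₂/n₁, so n₂/n₁ = sin 53.21° = 0.8008.
Brewster: tan θ_B = n₂/n₁ = 0.8008.
θ_B = arctan(0.8008) = 38.69°.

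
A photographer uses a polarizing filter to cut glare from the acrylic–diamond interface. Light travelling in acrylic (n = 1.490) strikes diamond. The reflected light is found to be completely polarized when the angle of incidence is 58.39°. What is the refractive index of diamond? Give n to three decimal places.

n ≈ 2.421

At the polarizing angle, tan θ_B = n₂/n₁ with n₁ on the incident side (acrylic) and n₂ on the transmitted side (diamond).
n₂ = n₁ tan θ_B = 1.490 × tan 58.39° = 2.421.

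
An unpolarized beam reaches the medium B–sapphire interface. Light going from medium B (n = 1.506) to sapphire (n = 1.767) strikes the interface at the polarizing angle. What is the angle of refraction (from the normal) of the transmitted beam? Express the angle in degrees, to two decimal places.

tan θ_B = n₂/n₁ = 1.767/1.506 = 1.1733, so θ_B = 49.56°.
The refracted ray is perpendicular to the reflected ray, so θ_t = 90° − θ_B = 40.44°.

θ_t ≈ 40.44°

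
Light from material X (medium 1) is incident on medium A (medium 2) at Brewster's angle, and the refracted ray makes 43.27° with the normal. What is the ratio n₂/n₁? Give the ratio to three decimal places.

n₂/n₁ ≈ 1.062

At Brewster incidence θ_B = 90° − θ_t = 90° − 43.27° = 46.73°.
tan θ_B = n₂/n₁, so n₂/n₁ = tan 46.73° = 1.062.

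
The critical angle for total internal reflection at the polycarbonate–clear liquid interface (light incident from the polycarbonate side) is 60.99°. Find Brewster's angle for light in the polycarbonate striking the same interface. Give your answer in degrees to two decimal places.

θ_B ≈ 41.17°

n₂/n₁ = sin θ_c = sin 60.99° = 0.8745.
tan θ_B equals the same ratio, so θ_B = arctan(0.8745) = 41.17°.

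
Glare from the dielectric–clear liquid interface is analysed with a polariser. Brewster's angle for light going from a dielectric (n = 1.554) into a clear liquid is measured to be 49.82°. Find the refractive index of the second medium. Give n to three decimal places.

At Brewster's angle, tan θ_B = n₂/n₁ with n₁ on the incident side (a dielectric) and n₂ on the transmitted side (a clear liquid).
n₂ = n₁ tan θ_B = 1.554 × tan 49.82° = 1.840.

n ≈ 1.840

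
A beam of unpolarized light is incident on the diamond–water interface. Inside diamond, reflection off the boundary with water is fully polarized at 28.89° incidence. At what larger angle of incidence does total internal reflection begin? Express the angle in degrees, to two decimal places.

θ_c ≈ 33.49°

n₂/n₁ = tan 28.89° = 0.5518; the critical angle satisfies sin θ_c = n₂/n₁.
θ_c = arcsin(0.5518) = 33.49°.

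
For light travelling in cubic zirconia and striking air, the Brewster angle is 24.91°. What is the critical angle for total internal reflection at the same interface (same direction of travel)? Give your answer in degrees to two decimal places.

tan θ_B = n₂/n₁ = tan 24.91° = 0.4644.
Total internal reflection: sin θ_c = n₂/n₁ = 0.4644.
θ_c = arcsin(0.4644) = 27.67°.

θ_c ≈ 27.67°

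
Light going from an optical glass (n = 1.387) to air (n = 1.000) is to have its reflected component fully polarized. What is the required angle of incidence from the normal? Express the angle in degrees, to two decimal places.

The reflected p-component vanishes when tan θ_B = n₂/n₁.
Here n₂/n₁ = 1.000/1.387 = 0.7210, and Brewster's law gives tan θ_B = n₂/n₁.
θ_B = arctan(0.7210) = 35.79°.

θ_B ≈ 35.79°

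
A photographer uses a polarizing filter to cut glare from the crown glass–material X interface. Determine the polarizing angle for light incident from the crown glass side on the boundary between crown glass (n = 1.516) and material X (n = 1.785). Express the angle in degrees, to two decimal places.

Brewster's condition: tan θ_B = n₂/n₁ = 1.785/1.516 = 1.1774.
θ_B = arctan(1.1774) = 49.66°.

θ_B ≈ 49.66°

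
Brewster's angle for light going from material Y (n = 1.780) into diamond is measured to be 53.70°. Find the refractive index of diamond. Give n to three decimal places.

Brewster's law: tan θ_B = n₂/n₁ (light incident in material Y, refracted into diamond).
n₂ = n₁ tan θ_B = 1.780 × tan 53.70° = 2.423.

n ≈ 2.423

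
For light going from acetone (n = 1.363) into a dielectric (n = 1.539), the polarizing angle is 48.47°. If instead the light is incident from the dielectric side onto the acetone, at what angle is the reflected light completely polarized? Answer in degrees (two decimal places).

tan θ_B' = n₁/n₂ = 1/tan θ_B, so θ_B' = 90° − θ_B.
θ_B' = 90° − 48.47° = 41.53°.

θ_B' ≈ 41.53°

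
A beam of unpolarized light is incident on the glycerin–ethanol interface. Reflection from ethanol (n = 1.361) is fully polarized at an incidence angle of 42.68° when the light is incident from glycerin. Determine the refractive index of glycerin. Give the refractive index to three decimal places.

At the polarizing angle, tan θ_B = n₂/n₁ with n₁ on the incident side (glycerin) and n₂ on the transmitted side (ethanol).
n₁ = n₂ / tan θ_B = 1.361 / tan 42.68° = 1.476.

n ≈ 1.476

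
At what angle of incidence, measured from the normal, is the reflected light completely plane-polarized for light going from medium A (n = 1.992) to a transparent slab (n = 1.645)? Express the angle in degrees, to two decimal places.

tan θ_B = n₂/n₁ = 1.645/1.992 = 0.8258.
θ_B = arctan(0.8258) = 39.55°.

θ_B ≈ 39.55°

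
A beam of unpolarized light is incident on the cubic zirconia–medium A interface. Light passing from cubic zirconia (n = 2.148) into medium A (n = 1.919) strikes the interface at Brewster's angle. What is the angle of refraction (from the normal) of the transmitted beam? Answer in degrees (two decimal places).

θ_t ≈ 48.22°

tan θ_B = n₂/n₁ = 1.919/2.148 = 0.8934, so θ_B = 41.78°.
Since θ_B + θ_t = 90° at Brewster incidence, θ_t = 90° − 41.78° = 48.22°.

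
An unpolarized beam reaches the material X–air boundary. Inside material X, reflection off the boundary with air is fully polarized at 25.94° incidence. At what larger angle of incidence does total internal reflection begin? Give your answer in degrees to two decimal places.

From Brewster, n₂/n₁ = tan θ_B = tan 25.94° = 0.4864.
Then sin θ_c = n₂/n₁ = 0.4864, so θ_c = arcsin 0.4864 = 29.11°.

θ_c ≈ 29.11°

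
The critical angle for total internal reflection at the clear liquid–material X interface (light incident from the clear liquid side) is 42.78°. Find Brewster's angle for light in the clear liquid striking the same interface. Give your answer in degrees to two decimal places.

θ_B ≈ 34.18°

At the critical angle sin θ_c = n₂/n₁, giving n₂/n₁ = sin 42.78° = 0.6792.
Then tan θ_B = n₂/n₁ = 0.6792, so θ_B = arctan 0.6792 = 34.18°.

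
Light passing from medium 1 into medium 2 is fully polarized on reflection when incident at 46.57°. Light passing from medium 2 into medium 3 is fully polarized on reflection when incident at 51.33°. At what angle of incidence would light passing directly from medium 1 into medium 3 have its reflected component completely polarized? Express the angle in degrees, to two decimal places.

n₂/n₁ = tan 46.57° = 1.0564 and n₃/n₂ = tan 51.33° = 1.2495.
So n₃/n₁ = (n₂/n₁)(n₃/n₂) = 1.0564 × 1.2495 = 1.3200.
θ_B(1→3) = arctan(1.3200) = 52.85°.

θ_B ≈ 52.85°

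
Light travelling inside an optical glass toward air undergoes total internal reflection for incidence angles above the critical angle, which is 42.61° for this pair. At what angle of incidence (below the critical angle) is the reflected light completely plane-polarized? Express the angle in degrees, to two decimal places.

θ_B ≈ 34.10°

sin θ_c = n₂/n₁, so n₂/n₁ = sin 42.61° = 0.6770.
Brewster: tan θ_B = n₂/n₁ = 0.6770.
θ_B = arctan(0.6770) = 34.10°.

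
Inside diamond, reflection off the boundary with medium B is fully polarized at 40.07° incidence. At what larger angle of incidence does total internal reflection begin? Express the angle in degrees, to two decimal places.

From Brewster, n₂/n₁ = tan θ_B = tan 40.07° = 0.8412.
Then sin θ_c = n₂/n₁ = 0.8412, so θ_c = arcsin 0.8412 = 57.27°.

θ_c ≈ 57.27°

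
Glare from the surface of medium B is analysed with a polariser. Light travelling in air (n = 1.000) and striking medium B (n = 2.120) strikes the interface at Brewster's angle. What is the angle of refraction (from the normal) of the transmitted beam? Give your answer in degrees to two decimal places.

First find Brewster's angle: tan θ_B = 2.120/1.000 = 2.1200, giving θ_B = 64.75°.
Since θ_B + θ_t = 90° at Brewster incidence, θ_t = 90° − 64.75° = 25.25°.

θ_t ≈ 25.25°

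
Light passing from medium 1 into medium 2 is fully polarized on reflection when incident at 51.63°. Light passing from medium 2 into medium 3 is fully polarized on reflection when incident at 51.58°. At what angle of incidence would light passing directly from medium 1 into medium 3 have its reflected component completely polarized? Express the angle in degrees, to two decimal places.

n₂/n₁ = tan 51.63° = 1.2630 and n₃/n₂ = tan 51.58° = 1.2608.
n₃/n₁ = 1.5924. Then tan θ_B(1→3) = n₃/n₁, so θ_B(1→3) = arctan(1.5924) = 57.87°.

θ_B ≈ 57.87°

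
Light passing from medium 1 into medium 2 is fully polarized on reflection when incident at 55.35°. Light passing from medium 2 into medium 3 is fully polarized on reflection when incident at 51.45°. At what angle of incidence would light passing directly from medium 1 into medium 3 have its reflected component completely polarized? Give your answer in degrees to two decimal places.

tan θ_B(1→2) = n₂/n₁ = tan 55.35° = 1.4469.
tan θ_B(2→3) = n₃/n₂ = tan 51.45° = 1.2549.
Multiplying, n₃/n₁ = 1.4469 × 1.2549 = 1.8157, and θ_B(1→3) = arctan 1.8157 = 61.16°.

θ_B ≈ 61.16°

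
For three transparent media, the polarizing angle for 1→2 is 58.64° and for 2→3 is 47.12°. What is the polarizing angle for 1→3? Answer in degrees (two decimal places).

Each Brewster angle gives a ratio: n₂/n₁ = tan 58.64° = 1.6408, n₃/n₂ = tan 47.12° = 1.0769.
n₃/n₁ = 1.7670. Then tan θ_B(1→3) = n₃/n₁, so θ_B(1→3) = arctan(1.7670) = 60.49°.

θ_B ≈ 60.49°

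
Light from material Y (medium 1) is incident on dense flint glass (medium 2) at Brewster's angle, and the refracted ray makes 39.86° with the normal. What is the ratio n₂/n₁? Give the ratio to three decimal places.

n₂/n₁ ≈ 1.198

θ_B + θ_t = 90°, so θ_B = 90° − 39.86° = 50.14°.
Then n₂/n₁ = tan θ_B = tan 50.14° = 1.198.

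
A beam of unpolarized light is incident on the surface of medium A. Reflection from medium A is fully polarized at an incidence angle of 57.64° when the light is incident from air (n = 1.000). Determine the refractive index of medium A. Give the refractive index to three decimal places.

n ≈ 1.578

Full polarization of the reflected beam means tan θ_B = n₂/n₁, where n₁ is the incident medium (air).
n₂ = n₁ tan θ_B = 1.000 × tan 57.64° = 1.578.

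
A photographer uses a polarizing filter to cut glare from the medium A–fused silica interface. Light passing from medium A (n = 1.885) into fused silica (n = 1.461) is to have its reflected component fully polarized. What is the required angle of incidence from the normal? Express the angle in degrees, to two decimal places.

θ_B ≈ 37.78°

Here n₂/n₁ = 1.461/1.885 = 0.7751, and Brewster's law gives tan θ_B = n₂/n₁.
So θ_B = arctan 0.7751 = 37.78°.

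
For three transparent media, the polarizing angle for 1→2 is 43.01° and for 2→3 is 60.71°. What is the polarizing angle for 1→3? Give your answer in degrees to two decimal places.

θ_B ≈ 58.98°

n₂/n₁ = tan 43.01° = 0.9328 and n₃/n₂ = tan 60.71° = 1.7827.
Multiplying, n₃/n₁ = 0.9328 × 1.7827 = 1.6630, and θ_B(1→3) = arctan 1.6630 = 58.98°.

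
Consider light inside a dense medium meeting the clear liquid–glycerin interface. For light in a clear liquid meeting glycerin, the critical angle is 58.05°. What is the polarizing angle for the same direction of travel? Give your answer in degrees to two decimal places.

θ_B ≈ 40.31°

At the critical angle sin θ_c = n₂/n₁, giving n₂/n₁ = sin 58.05° = 0.8485.
Then tan θ_B = n₂/n₁ = 0.8485, so θ_B = arctan 0.8485 = 40.31°.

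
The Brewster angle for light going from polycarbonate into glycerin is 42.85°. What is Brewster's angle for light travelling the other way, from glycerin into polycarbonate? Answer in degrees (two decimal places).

θ_B' ≈ 47.15°

tan θ_B' = n₁/n₂ = 1/tan θ_B, so θ_B' = 90° − θ_B.
θ_B' = 90° − 42.85° = 47.15°.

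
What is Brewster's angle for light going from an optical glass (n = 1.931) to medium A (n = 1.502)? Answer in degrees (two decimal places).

tan θ_B = n₂/n₁ = 1.502/1.931 = 0.7778.
So θ_B = arctan 0.7778 = 37.88°.

θ_B ≈ 37.88°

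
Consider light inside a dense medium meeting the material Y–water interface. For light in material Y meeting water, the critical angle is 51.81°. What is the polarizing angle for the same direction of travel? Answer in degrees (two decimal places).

sin θ_c = n₂/n₁, so n₂/n₁ = sin 51.81° = 0.7860.
Brewster: tan θ_B = n₂/n₁ = 0.7860.
θ_B = arctan(0.7860) = 38.17°.

θ_B ≈ 38.17°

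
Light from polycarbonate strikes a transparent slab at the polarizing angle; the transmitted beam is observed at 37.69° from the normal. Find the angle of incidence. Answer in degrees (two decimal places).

Since the reflected and refracted rays are at right angles at the polarizing angle, θ_B + θ_t = 90°.
θ_B = 90° − 37.69° = 52.31°.

θ_B ≈ 52.31°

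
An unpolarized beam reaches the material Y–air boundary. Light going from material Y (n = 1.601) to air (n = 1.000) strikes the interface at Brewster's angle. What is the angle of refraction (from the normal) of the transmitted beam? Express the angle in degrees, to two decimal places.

θ_t ≈ 58.01°

tan θ_B = n₂/n₁ = 1.000/1.601 = 0.6246, so θ_B = 31.99°.
At Brewster's angle the reflected and refracted rays are perpendicular, so θ_t = 90° − θ_B = 90° − 31.99° = 58.01°.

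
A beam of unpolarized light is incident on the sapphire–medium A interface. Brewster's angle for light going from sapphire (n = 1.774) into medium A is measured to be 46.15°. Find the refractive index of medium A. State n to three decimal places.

n ≈ 1.847

Full polarization of the reflected beam means tan θ_B = n₂/n₁, where n₁ is the incident medium (sapphire).
n₂ = n₁ tan θ_B = 1.774 × tan 46.15° = 1.847.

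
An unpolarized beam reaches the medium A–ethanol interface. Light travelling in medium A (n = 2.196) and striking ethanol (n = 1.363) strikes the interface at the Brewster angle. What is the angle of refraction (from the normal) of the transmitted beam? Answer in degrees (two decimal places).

θ_B = arctan(n₂/n₁) = arctan(1.363/2.196) = 31.83°.
At Brewster's angle the reflected and refracted rays are perpendicular, so θ_t = 90° − θ_B = 90° − 31.83° = 58.17°.

θ_t ≈ 58.17°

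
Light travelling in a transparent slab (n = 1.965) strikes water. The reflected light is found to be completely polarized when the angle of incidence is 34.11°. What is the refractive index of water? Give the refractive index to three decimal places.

n ≈ 1.331

At Brewster's angle, tan θ_B = n₂/n₁ with n₁ on the incident side (a transparent slab) and n₂ on the transmitted side (water).
n₂ = n₁ tan θ_B = 1.965 × tan 34.11° = 1.331.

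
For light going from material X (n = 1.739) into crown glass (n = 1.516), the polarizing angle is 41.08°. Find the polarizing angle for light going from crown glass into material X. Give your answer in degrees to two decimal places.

θ_B' ≈ 48.92°

tan θ_B' = n₁/n₂ = 1/tan θ_B, so θ_B' = 90° − θ_B.
θ_B' = 90° − 41.08° = 48.92°.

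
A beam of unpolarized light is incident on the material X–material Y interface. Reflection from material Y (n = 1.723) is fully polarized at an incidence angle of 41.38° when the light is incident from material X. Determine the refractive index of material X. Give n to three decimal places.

Brewster's law: tan θ_B = n₂/n₁ (light incident in material X, refracted into material Y).
n₁ = n₂ / tan θ_B = 1.723 / tan 41.38° = 1.956.

n ≈ 1.956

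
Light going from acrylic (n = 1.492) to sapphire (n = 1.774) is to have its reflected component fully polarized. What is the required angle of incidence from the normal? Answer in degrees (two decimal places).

Brewster's condition: tan θ_B = n₂/n₁ = 1.774/1.492 = 1.1890.
So θ_B = arctan 1.1890 = 49.93°.

θ_B ≈ 49.93°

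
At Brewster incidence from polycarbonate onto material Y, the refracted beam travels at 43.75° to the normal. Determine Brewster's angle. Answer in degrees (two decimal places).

θ_B ≈ 46.25°

At Brewster's angle the reflected and refracted rays are perpendicular, so θ_B + θ_t = 90°.
So θ_B = 90° − θ_t = 90° − 43.75° = 46.25°.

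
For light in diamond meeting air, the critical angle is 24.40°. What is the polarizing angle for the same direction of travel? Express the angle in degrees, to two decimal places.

n₂/n₁ = sin θ_c = sin 24.40° = 0.4131.
tan θ_B equals the same ratio, so θ_B = arctan(0.4131) = 22.45°.

θ_B ≈ 22.45°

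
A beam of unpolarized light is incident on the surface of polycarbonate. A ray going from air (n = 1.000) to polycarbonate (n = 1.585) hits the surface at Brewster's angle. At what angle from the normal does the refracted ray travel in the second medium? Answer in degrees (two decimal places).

θ_t ≈ 32.25°

θ_B = arctan(n₂/n₁) = arctan(1.585/1.000) = 57.75°.
The refracted ray is perpendicular to the reflected ray, so θ_t = 90° − θ_B = 32.25°.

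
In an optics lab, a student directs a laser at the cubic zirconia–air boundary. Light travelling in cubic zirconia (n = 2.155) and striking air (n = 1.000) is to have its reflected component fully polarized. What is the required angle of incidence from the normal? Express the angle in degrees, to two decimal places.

θ_B ≈ 24.89°

Here n₂/n₁ = 1.000/2.155 = 0.4640, and Brewster's law gives tan θ_B = n₂/n₁.
θ_B = arctan(0.4640) = 24.89°.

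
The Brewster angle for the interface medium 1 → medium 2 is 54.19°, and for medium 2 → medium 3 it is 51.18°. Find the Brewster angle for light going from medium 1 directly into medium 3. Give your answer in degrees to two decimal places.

n₂/n₁ = tan 54.19° = 1.3860 and n₃/n₂ = tan 51.18° = 1.2429.
n₃/n₁ = 1.7226. Then tan θ_B(1→3) = n₃/n₁, so θ_B(1→3) = arctan(1.7226) = 59.86°.

θ_B ≈ 59.86°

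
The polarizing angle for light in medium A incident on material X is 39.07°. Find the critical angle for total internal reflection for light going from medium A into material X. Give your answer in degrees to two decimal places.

θ_c ≈ 54.27°

tan θ_B = n₂/n₁ = tan 39.07° = 0.8118.
Total internal reflection: sin θ_c = n₂/n₁ = 0.8118.
θ_c = arcsin(0.8118) = 54.27°.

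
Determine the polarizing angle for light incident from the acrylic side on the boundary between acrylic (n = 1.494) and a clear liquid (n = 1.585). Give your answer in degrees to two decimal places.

Here n₂/n₁ = 1.585/1.494 = 1.0609, and Brewster's law gives tan θ_B = n₂/n₁.
θ_B = arctan(1.0609) = 46.69°.

θ_B ≈ 46.69°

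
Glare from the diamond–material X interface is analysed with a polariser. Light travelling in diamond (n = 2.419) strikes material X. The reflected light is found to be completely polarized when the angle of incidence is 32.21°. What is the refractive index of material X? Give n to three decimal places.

Full polarization of the reflected beam means tan θ_B = n₂/n₁, where n₁ is the incident medium (diamond).
n₂ = n₁ tan θ_B = 2.419 × tan 32.21° = 1.524.

n ≈ 1.524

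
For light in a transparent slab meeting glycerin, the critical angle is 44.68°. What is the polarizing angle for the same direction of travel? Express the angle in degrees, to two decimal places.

θ_B ≈ 35.11°

n₂/n₁ = sin θ_c = sin 44.68° = 0.7031.
tan θ_B equals the same ratio, so θ_B = arctan(0.7031) = 35.11°.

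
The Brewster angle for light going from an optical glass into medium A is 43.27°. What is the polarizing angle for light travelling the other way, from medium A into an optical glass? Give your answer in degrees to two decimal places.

The two Brewster angles are complementary: θ_B' = 90° − θ_B = 90° − 43.27° = 46.73°.

θ_B' ≈ 46.73°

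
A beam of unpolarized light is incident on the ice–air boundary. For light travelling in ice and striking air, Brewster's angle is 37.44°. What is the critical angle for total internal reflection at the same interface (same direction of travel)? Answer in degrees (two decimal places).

tan θ_B = n₂/n₁ = tan 37.44° = 0.7657.
Total internal reflection: sin θ_c = n₂/n₁ = 0.7657.
θ_c = arcsin(0.7657) = 49.97°.

θ_c ≈ 49.97°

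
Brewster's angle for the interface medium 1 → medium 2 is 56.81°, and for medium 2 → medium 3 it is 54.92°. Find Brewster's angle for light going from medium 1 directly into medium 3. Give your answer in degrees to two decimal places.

θ_B ≈ 65.33°

Each Brewster angle gives a ratio: n₂/n₁ = tan 56.81° = 1.5287, n₃/n₂ = tan 54.92° = 1.4239.
n₃/n₁ = 2.1768. Then tan θ_B(1→3) = n₃/n₁, so θ_B(1→3) = arctan(2.1768) = 65.33°.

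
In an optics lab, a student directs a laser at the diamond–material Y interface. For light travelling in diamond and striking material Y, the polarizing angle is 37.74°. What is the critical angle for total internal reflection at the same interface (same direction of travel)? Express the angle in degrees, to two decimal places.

θ_c ≈ 50.71°

tan θ_B = n₂/n₁ = tan 37.74° = 0.7740.
Total internal reflection: sin θ_c = n₂/n₁ = 0.7740.
θ_c = arcsin(0.7740) = 50.71°.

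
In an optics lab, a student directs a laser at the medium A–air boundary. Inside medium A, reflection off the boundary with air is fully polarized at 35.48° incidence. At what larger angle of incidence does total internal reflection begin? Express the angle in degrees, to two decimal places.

tan θ_B = n₂/n₁ = tan 35.48° = 0.7128.
Total internal reflection: sin θ_c = n₂/n₁ = 0.7128.
θ_c = arcsin(0.7128) = 45.46°.

θ_c ≈ 45.46°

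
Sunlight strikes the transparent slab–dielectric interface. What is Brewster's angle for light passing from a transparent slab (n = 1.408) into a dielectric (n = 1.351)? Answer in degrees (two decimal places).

θ_B ≈ 43.82°

Brewster's condition: tan θ_B = n₂/n₁ = 1.351/1.408 = 0.9595. Taking the arctangent, θ_B = 43.82°.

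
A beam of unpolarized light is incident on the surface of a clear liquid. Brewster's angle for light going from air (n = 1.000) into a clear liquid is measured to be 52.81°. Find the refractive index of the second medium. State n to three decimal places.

Brewster's law: tan θ_B = n₂/n₁ (light incident in air, refracted into a clear liquid).
n₂ = n₁ tan θ_B = 1.000 × tan 52.81° = 1.318.

n ≈ 1.318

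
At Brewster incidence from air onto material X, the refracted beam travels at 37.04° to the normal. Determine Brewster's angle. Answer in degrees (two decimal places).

θ_B ≈ 52.96°

Since the reflected and refracted rays are at right angles at the polarizing angle, θ_B + θ_t = 90°.
θ_B = 90° − 37.04° = 52.96°.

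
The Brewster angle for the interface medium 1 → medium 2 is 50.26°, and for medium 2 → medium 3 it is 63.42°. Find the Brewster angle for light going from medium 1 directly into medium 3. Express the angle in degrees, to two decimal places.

θ_B ≈ 67.41°

tan θ_B(1→2) = n₂/n₁ = tan 50.26° = 1.2028.
tan θ_B(2→3) = n₃/n₂ = tan 63.42° = 1.9987.
So n₃/n₁ = (n₂/n₁)(n₃/n₂) = 1.2028 × 1.9987 = 2.4040.
θ_B(1→3) = arctan(2.4040) = 67.41°.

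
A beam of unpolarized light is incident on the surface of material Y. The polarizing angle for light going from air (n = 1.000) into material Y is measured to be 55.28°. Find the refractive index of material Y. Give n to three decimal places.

n ≈ 1.443

At the polarizing angle, tan θ_B = n₂/n₁ with n₁ on the incident side (air) and n₂ on the transmitted side (material Y).
n₂ = n₁ tan θ_B = 1.000 × tan 55.28° = 1.443.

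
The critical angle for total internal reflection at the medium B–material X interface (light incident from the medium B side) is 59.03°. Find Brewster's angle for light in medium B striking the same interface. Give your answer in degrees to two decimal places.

θ_B ≈ 40.61°

At the critical angle sin θ_c = n₂/n₁, giving n₂/n₁ = sin 59.03° = 0.8574.
Then tan θ_B = n₂/n₁ = 0.8574, so θ_B = arctan 0.8574 = 40.61°.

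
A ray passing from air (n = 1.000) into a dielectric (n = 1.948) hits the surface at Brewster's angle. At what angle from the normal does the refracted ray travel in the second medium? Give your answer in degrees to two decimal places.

θ_t ≈ 27.17°

θ_B = arctan(n₂/n₁) = arctan(1.948/1.000) = 62.83°.
The refracted ray is perpendicular to the reflected ray, so θ_t = 90° − θ_B = 27.17°.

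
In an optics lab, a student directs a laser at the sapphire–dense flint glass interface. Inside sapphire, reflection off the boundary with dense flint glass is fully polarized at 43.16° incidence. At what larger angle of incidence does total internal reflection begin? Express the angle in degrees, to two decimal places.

θ_c ≈ 69.68°

tan θ_B = n₂/n₁ = tan 43.16° = 0.9377.
Total internal reflection: sin θ_c = n₂/n₁ = 0.9377.
θ_c = arcsin(0.9377) = 69.68°.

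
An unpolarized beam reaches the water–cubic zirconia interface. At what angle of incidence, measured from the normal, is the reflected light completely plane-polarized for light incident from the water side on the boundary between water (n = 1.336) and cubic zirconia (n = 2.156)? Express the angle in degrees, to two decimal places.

θ_B ≈ 58.21°

At Brewster's angle the reflected and refracted rays are perpendicular, which with Snell's law gives tan θ_B = n₂/n₁.
tan θ_B = n₂/n₁ = 2.156/1.336 = 1.6138.
θ_B = arctan(1.6138) = 58.21°.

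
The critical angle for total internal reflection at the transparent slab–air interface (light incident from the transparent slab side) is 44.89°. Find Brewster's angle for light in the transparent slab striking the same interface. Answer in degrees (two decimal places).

θ_B ≈ 35.21°

sin θ_c = n₂/n₁, so n₂/n₁ = sin 44.89° = 0.7057.
Brewster: tan θ_B = n₂/n₁ = 0.7057.
θ_B = arctan(0.7057) = 35.21°.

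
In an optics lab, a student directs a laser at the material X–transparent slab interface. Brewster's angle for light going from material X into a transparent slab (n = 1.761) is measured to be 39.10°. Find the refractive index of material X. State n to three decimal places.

n ≈ 2.167

Brewster's law: tan θ_B = n₂/n₁ (light incident in material X, refracted into a transparent slab).
n₁ = n₂ / tan θ_B = 1.761 / tan 39.10° = 2.167.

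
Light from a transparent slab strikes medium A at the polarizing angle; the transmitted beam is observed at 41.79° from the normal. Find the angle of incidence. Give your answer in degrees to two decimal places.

θ_B ≈ 48.21°

Since the reflected and refracted rays are at right angles at the polarizing angle, θ_B + θ_t = 90°.
So θ_B = 90° − θ_t = 90° − 41.79° = 48.21°.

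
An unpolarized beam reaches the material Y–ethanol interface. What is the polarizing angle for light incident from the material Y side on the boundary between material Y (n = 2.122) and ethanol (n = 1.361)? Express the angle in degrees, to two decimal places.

θ_B ≈ 32.68°

The reflected p-component vanishes when tan θ_B = n₂/n₁.
Here n₂/n₁ = 1.361/2.122 = 0.6414, and Brewster's law gives tan θ_B = n₂/n₁. Taking the arctangent, θ_B = 32.68°.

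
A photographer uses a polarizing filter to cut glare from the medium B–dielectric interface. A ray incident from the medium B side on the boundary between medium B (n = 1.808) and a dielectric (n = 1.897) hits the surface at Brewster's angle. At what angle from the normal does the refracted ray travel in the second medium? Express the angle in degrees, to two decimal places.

First find Brewster's angle: tan θ_B = 1.897/1.808 = 1.0492, giving θ_B = 46.38°.
At Brewster's angle the reflected and refracted rays are perpendicular, so θ_t = 90° − θ_B = 90° − 46.38° = 43.62°.

θ_t ≈ 43.62°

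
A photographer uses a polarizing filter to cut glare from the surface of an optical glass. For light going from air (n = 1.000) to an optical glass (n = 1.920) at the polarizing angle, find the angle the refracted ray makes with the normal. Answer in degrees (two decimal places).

θ_t ≈ 27.51°

First find Brewster's angle: tan θ_B = 1.920/1.000 = 1.9200, giving θ_B = 62.49°.
At Brewster's angle the reflected and refracted rays are perpendicular, so θ_t = 90° − θ_B = 90° − 62.49° = 27.51°.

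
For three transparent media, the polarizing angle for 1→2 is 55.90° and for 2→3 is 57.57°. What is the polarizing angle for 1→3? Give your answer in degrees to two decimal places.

tan θ_B(1→2) = n₂/n₁ = tan 55.90° = 1.4770.
tan θ_B(2→3) = n₃/n₂ = tan 57.57° = 1.5739.
So n₃/n₁ = (n₂/n₁)(n₃/n₂) = 1.4770 × 1.5739 = 2.3247.
θ_B(1→3) = arctan(2.3247) = 66.72°.

θ_B ≈ 66.72°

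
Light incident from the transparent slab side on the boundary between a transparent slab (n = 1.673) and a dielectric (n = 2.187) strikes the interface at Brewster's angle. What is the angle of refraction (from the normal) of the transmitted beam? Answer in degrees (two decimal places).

θ_t ≈ 37.42°

First find Brewster's angle: tan θ_B = 2.187/1.673 = 1.3072, giving θ_B = 52.58°.
Since θ_B + θ_t = 90° at Brewster incidence, θ_t = 90° − 52.58° = 37.42°.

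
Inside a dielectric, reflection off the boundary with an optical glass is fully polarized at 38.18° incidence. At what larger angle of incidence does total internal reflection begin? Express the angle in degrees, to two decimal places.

θ_c ≈ 51.85°

tan θ_B = n₂/n₁ = tan 38.18° = 0.7864.
Total internal reflection: sin θ_c = n₂/n₁ = 0.7864.
θ_c = arcsin(0.7864) = 51.85°.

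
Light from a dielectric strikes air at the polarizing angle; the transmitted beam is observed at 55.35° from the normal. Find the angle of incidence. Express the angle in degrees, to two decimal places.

θ_B ≈ 34.65°

Brewster's condition makes the reflected and refracted beams perpendicular: θ_B + θ_t = 90°.
θ_B = 90° − 55.35° = 34.65°.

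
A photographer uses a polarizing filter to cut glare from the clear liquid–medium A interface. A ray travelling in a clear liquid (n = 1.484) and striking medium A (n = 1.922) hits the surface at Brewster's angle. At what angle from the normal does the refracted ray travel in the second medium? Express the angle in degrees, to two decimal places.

θ_B = arctan(n₂/n₁) = arctan(1.922/1.484) = 52.33°.
At Brewster's angle the reflected and refracted rays are perpendicular, so θ_t = 90° − θ_B = 90° − 52.33° = 37.67°.

θ_t ≈ 37.67°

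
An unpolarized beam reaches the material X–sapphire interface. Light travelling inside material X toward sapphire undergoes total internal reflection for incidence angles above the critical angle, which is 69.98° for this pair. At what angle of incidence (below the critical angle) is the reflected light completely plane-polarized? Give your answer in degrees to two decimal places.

At the critical angle sin θ_c = n₂/n₁, giving n₂/n₁ = sin 69.98° = 0.9396.
Then tan θ_B = n₂/n₁ = 0.9396, so θ_B = arctan 0.9396 = 43.22°.

θ_B ≈ 43.22°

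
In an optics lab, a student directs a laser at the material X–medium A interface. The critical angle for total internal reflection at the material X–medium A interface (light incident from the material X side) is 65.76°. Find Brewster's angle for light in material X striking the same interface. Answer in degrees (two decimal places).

sin θ_c = n₂/n₁, so n₂/n₁ = sin 65.76° = 0.9118.
Brewster: tan θ_B = n₂/n₁ = 0.9118.
θ_B = arctan(0.9118) = 42.36°.

θ_B ≈ 42.36°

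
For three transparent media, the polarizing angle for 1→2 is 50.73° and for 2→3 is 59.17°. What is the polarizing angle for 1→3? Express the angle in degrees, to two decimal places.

tan θ_B(1→2) = n₂/n₁ = tan 50.73° = 1.2231.
tan θ_B(2→3) = n₃/n₂ = tan 59.17° = 1.6755.
n₃/n₁ = 2.0493. Then tan θ_B(1→3) = n₃/n₁, so θ_B(1→3) = arctan(2.0493) = 63.99°.

θ_B ≈ 63.99°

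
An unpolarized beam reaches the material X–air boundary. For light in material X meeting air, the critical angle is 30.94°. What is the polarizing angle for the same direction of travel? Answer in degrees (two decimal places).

θ_B ≈ 27.21°

n₂/n₁ = sin θ_c = sin 30.94° = 0.5141.
tan θ_B equals the same ratio, so θ_B = arctan(0.5141) = 27.21°.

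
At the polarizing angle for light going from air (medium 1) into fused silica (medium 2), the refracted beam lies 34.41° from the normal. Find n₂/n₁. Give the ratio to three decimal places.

At Brewster incidence θ_B = 90° − θ_t = 90° − 34.41° = 55.59°.
tan θ_B = n₂/n₁, so n₂/n₁ = tan 55.59° = 1.460.

n₂/n₁ ≈ 1.460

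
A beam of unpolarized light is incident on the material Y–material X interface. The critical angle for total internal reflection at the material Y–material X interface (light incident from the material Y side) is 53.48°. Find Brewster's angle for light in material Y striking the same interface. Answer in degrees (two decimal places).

sin θ_c = n₂/n₁, so n₂/n₁ = sin 53.48° = 0.8036.
Brewster: tan θ_B = n₂/n₁ = 0.8036.
θ_B = arctan(0.8036) = 38.79°.

θ_B ≈ 38.79°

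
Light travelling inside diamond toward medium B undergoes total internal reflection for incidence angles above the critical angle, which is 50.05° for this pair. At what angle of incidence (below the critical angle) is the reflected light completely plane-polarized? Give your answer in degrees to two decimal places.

θ_B ≈ 37.47°

n₂/n₁ = sin θ_c = sin 50.05° = 0.7666.
tan θ_B equals the same ratio, so θ_B = arctan(0.7666) = 37.47°.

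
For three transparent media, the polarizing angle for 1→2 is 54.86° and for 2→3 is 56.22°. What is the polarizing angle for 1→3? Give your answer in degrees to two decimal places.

θ_B ≈ 64.79°

tan θ_B(1→2) = n₂/n₁ = tan 54.86° = 1.4207.
tan θ_B(2→3) = n₃/n₂ = tan 56.22° = 1.4949.
n₃/n₁ = 2.1239. Then tan θ_B(1→3) = n₃/n₁, so θ_B(1→3) = arctan(2.1239) = 64.79°.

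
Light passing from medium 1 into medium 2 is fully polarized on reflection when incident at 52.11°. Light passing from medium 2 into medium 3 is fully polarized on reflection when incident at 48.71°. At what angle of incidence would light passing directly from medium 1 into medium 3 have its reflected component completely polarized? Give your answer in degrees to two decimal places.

tan θ_B(1→2) = n₂/n₁ = tan 52.11° = 1.2850.
tan θ_B(2→3) = n₃/n₂ = tan 48.71° = 1.1387.
n₃/n₁ = 1.4632. Then tan θ_B(1→3) = n₃/n₁, so θ_B(1→3) = arctan(1.4632) = 55.65°.

θ_B ≈ 55.65°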